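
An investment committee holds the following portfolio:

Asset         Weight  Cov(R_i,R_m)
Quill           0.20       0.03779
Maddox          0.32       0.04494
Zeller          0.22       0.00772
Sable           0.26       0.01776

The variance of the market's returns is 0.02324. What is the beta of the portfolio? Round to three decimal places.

1.216

β_Quill = 0.03779 / 0.02324 = 1.6261
β_Maddox = 0.04494 / 0.02324 = 1.9337
β_Zeller = 0.00772 / 0.02324 = 0.3322
β_Sable = 0.01776 / 0.02324 = 0.7642
β_P = Σ w_i β_i = 0.20×1.6261 + 0.32×1.9337 + 0.22×0.3322 + 0.26×0.7642 = 1.2158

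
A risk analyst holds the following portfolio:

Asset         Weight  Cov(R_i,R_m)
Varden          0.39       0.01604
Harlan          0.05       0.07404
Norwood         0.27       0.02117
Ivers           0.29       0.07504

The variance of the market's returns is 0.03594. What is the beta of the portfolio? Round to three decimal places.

β_Varden = 0.01604 / 0.03594 = 0.4463
β_Harlan = 0.07404 / 0.03594 = 2.0601
β_Norwood = 0.02117 / 0.03594 = 0.5890
β_Ivers = 0.07504 / 0.03594 = 2.0879
β_P = Σ w_i β_i = 0.39×0.4463 + 0.05×2.0601 + 0.27×0.5890 + 0.29×2.0879 = 1.0416

1.042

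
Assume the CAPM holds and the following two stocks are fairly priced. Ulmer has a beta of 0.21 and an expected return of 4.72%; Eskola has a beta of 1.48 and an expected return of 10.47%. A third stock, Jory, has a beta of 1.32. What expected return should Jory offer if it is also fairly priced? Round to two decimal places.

MRP (SML slope) = (10.47% − 4.72%) / (1.48 − 0.21) = 5.75% / 1.27 = 4.5276%
R_f (intercept) = 4.72% − 0.21 × 4.5276% = 3.7692%
E(R_Jory) = R_f + β × MRP = 3.7692% + 1.32 × 4.5276% = 9.75%

9.75%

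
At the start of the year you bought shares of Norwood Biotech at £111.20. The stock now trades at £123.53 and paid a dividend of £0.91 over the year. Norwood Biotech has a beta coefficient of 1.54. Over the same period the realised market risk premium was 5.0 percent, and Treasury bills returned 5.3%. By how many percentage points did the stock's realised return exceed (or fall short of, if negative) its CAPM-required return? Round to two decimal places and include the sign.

-1.09%

Realised HPR = (P1 + D1 − P0) / P0 = (123.53 + 0.91 − 111.20) / 111.20 = 13.24 / 111.20 = 11.9065%
CAPM required = R_f + β·MRP = 5.3% + 1.54 × 5.0% = 13.0000%
α = realised − required = 11.9065% − 13.0000% = -1.09%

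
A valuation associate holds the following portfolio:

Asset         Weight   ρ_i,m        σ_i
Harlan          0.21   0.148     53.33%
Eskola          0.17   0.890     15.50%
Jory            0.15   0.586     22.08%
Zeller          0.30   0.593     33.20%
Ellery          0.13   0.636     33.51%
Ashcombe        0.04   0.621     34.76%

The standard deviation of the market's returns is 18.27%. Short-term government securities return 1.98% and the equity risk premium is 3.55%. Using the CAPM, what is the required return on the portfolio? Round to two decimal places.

β_Harlan = 0.148 × 53.33% / 18.27% = 0.4320
β_Eskola = 0.890 × 15.50% / 18.27% = 0.7551
β_Jory = 0.586 × 22.08% / 18.27% = 0.7082
β_Zeller = 0.593 × 33.20% / 18.27% = 1.0776
β_Ellery = 0.636 × 33.51% / 18.27% = 1.1665
β_Ashcombe = 0.621 × 34.76% / 18.27% = 1.1815
β_P = Σ w_i β_i = 0.21×0.4320 + 0.17×0.7551 + 0.15×0.7082 + 0.30×1.0776 + 0.13×1.1665 + 0.04×1.1815 = 0.8475
E(R_P) = R_f + β_P × MRP = 1.98% + 0.8475 × 3.55% = 4.99%

4.99%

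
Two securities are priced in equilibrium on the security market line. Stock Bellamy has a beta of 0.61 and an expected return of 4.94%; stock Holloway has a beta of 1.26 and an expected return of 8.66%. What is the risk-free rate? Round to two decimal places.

1.45%

Both satisfy E(R) = R_f + β·MRP, so the slope of the SML is
MRP = (8.66% − 4.94%) / (1.26 − 0.61) = 3.72% / 0.65 = 5.7231%
R_f = E(R_Bellamy) − β_Bellamy·MRP = 4.94% − 0.61 × 5.7231% = 1.4489%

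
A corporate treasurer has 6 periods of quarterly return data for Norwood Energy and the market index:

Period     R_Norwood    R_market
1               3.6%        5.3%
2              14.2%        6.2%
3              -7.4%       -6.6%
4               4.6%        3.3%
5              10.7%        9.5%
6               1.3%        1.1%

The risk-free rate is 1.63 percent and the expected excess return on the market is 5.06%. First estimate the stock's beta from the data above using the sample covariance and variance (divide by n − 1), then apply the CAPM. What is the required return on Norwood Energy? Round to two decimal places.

7.88%

Mean R_i = (3.6 + 14.2 − 7.4 + 4.6 + 10.7 + 1.3) / 6 = 4.5000%
Mean R_m = (5.3 + 6.2 − 6.6 + 3.3 + 9.5 + 1.1) / 6 = 3.1333%
Σ(R_i − R̄_i)(R_m − R̄_m) = 189.6200  ⇒  Cov = 189.6200 / 5 = 37.9240
Σ(R_m − R̄_m)² = 153.5333  ⇒  Var(R_m) = 153.5333 / 5 = 30.7067
β = Cov / Var(R_m) = 37.9240 / 30.7067 = 1.2350
E(R) = R_f + β × MRP = 1.63% + 1.2350 × 5.06% = 7.88%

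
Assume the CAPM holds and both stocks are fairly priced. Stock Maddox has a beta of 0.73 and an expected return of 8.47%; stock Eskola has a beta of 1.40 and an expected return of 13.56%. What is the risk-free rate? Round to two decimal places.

2.92%

Both satisfy E(R) = R_f + β·MRP, so the slope of the SML is
MRP = (13.56% − 8.47%) / (1.40 − 0.73) = 5.09% / 0.67 = 7.5970%
R_f = E(R_Maddox) − β_Maddox·MRP = 8.47% − 0.73 × 7.5970% = 2.9242%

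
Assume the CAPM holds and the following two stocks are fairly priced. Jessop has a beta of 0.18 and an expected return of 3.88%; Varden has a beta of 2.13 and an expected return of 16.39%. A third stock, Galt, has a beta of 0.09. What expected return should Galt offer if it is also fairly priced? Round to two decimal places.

3.30%

MRP (SML slope) = (16.39% − 3.88%) / (2.13 − 0.18) = 12.51% / 1.95 = 6.4154%
R_f (intercept) = 3.88% − 0.18 × 6.4154% = 2.7252%
E(R_Galt) = R_f + β × MRP = 2.7252% + 0.09 × 6.4154% = 3.30%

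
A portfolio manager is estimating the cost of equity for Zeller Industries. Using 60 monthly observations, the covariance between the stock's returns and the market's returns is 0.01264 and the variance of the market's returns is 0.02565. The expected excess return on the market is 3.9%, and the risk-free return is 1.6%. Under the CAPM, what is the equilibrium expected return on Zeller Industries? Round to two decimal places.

β = Cov(R_i, R_m) / Var(R_m) = 0.01264 / 0.02565 = 0.4928
E(R) = R_f + β × MRP = 1.6% + 0.4928 × 3.9% = 3.52%

3.52%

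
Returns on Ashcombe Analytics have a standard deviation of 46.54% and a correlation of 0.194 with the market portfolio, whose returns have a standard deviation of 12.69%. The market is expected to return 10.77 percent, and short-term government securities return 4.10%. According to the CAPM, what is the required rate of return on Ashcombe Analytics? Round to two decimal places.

8.85%

β = ρ × σ_i / σ_m = 0.194 × 46.54% / 12.69% = 0.7115
MRP = 10.77% − 4.10% = 6.67%
E(R) = 4.10% + 0.7115 × 6.67% = 8.85%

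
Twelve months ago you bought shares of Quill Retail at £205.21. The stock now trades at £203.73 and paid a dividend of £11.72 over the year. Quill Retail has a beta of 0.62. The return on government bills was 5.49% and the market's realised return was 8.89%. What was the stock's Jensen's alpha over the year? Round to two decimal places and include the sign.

Realised HPR = (P1 + D1 − P0) / P0 = (203.73 + 11.72 − 205.21) / 205.21 = 10.24 / 205.21 = 4.9900%
MRP = 8.89% − 5.49% = 3.40%
CAPM required = R_f + β·MRP = 5.49% + 0.62 × 3.40% = 7.5980%
α = realised − required = 4.9900% − 7.5980% = -2.61%

-2.61%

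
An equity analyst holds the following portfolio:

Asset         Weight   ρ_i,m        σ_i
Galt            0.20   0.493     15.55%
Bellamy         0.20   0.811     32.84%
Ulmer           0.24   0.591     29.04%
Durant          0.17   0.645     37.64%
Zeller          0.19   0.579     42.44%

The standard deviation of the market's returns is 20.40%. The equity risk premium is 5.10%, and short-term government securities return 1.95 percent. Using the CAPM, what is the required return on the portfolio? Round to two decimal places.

β_Galt = 0.493 × 15.55% / 20.40% = 0.3758
β_Bellamy = 0.811 × 32.84% / 20.40% = 1.3056
β_Ulmer = 0.591 × 29.04% / 20.40% = 0.8413
β_Durant = 0.645 × 37.64% / 20.40% = 1.1901
β_Zeller = 0.579 × 42.44% / 20.40% = 1.2045
β_P = Σ w_i β_i = 0.20×0.3758 + 0.20×1.3056 + 0.24×0.8413 + 0.17×1.1901 + 0.19×1.2045 = 0.9694
E(R_P) = R_f + β_P × MRP = 1.95% + 0.9694 × 5.10% = 6.89%

6.89%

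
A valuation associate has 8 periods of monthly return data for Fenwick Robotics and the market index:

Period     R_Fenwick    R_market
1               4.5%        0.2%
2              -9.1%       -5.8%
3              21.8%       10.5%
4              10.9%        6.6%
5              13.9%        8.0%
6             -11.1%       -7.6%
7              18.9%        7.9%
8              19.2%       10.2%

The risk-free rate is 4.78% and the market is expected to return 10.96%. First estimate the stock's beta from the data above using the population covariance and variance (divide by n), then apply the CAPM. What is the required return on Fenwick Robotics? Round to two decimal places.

Mean R_i = (4.5 − 9.1 + 21.8 + 10.9 + 13.9 − 11.1 + 18.9 + 19.2) / 8 = 8.6250%
Mean R_m = (0.2 − 5.8 + 10.5 + 6.6 + 8.0 − 7.6 + 7.9 + 10.2) / 8 = 3.7500%
Σ(R_i − R̄_i)(R_m − R̄_m) = 636.4800  ⇒  Cov = 636.4800 / 8 = 79.5600
Σ(R_m − R̄_m)² = 363.2000  ⇒  Var(R_m) = 363.2000 / 8 = 45.4000
β = Cov / Var(R_m) = 79.5600 / 45.4000 = 1.7524
MRP = 10.96% − 4.78% = 6.18%
E(R) = R_f + β × MRP = 4.78% + 1.7524 × 6.18% = 15.61%

15.61%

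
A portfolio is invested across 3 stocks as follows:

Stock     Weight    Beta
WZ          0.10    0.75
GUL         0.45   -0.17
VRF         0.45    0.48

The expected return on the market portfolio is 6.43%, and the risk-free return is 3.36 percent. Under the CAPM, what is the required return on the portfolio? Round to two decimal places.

4.02%

β_P = Σ w_i β_i = 0.10×0.75 + 0.45×-0.17 + 0.45×0.48 = 0.2145
MRP = 6.43% − 3.36% = 3.07%
E(R_P) = R_f + β_P × MRP = 3.36% + 0.2145 × 3.07% = 4.02%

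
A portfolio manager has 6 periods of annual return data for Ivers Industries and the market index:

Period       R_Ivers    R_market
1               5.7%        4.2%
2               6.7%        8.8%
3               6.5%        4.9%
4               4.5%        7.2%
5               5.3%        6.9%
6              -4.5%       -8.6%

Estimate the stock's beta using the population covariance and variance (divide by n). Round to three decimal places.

Mean R_i = (5.7 + 6.7 + 6.5 + 4.5 + 5.3 − 4.5) / 6 = 4.0333%
Mean R_m = (4.2 + 8.8 + 4.9 + 7.2 + 6.9 − 8.6) / 6 = 3.9000%
Σ(R_i − R̄_i)(R_m − R̄_m) = 128.0400  ⇒  Cov = 128.0400 / 6 = 21.3400
Σ(R_m − R̄_m)² = 201.2400  ⇒  Var(R_m) = 201.2400 / 6 = 33.5400
β = Cov / Var(R_m) = 21.3400 / 33.5400 = 0.6363

0.636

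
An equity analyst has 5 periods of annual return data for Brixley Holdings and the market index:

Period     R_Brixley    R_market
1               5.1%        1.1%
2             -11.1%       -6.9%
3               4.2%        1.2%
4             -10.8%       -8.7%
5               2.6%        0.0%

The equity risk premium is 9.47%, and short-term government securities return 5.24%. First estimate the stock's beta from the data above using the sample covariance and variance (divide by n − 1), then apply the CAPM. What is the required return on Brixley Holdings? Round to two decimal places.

Mean R_i = (5.1 − 11.1 + 4.2 − 10.8 + 2.6) / 5 = -2.0000%
Mean R_m = (1.1 − 6.9 + 1.2 − 8.7 + 0.0) / 5 = -2.6600%
Σ(R_i − R̄_i)(R_m − R̄_m) = 154.6000  ⇒  Cov = 154.6000 / 4 = 38.6500
Σ(R_m − R̄_m)² = 90.5720  ⇒  Var(R_m) = 90.5720 / 4 = 22.6430
β = Cov / Var(R_m) = 38.6500 / 22.6430 = 1.7069
E(R) = R_f + β × MRP = 5.24% + 1.7069 × 9.47% = 21.40%

21.40%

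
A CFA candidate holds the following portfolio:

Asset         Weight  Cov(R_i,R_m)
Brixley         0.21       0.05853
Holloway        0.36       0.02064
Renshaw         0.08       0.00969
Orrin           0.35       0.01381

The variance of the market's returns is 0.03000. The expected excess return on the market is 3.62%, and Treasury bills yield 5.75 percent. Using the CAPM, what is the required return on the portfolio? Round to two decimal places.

β_Brixley = 0.05853 / 0.03000 = 1.9510
β_Holloway = 0.02064 / 0.03000 = 0.6880
β_Renshaw = 0.00969 / 0.03000 = 0.3230
β_Orrin = 0.01381 / 0.03000 = 0.4603
β_P = Σ w_i β_i = 0.21×1.9510 + 0.36×0.6880 + 0.08×0.3230 + 0.35×0.4603 = 0.8443
E(R_P) = R_f + β_P × MRP = 5.75% + 0.8443 × 3.62% = 8.81%

8.81%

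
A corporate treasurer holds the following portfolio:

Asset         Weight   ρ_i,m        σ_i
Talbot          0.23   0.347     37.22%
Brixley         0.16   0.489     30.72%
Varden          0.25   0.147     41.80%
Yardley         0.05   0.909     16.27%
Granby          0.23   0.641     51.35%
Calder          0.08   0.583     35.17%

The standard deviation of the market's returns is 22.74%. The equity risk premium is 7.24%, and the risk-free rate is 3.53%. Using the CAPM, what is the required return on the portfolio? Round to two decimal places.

β_Talbot = 0.347 × 37.22% / 22.74% = 0.5680
β_Brixley = 0.489 × 30.72% / 22.74% = 0.6606
β_Varden = 0.147 × 41.80% / 22.74% = 0.2702
β_Yardley = 0.909 × 16.27% / 22.74% = 0.6504
β_Granby = 0.641 × 51.35% / 22.74% = 1.4475
β_Calder = 0.583 × 35.17% / 22.74% = 0.9017
β_P = Σ w_i β_i = 0.23×0.5680 + 0.16×0.6606 + 0.25×0.2702 + 0.05×0.6504 + 0.23×1.4475 + 0.08×0.9017 = 0.7415
E(R_P) = R_f + β_P × MRP = 3.53% + 0.7415 × 7.24% = 8.90%

8.90%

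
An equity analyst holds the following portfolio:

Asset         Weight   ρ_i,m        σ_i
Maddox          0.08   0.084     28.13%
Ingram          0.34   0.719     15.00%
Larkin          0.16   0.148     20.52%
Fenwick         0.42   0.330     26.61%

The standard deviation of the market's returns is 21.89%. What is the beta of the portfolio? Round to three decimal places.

β_Maddox = 0.084 × 28.13% / 21.89% = 0.1079
β_Ingram = 0.719 × 15.00% / 21.89% = 0.4927
β_Larkin = 0.148 × 20.52% / 21.89% = 0.1387
β_Fenwick = 0.330 × 26.61% / 21.89% = 0.4012
β_P = Σ w_i β_i = 0.08×0.1079 + 0.34×0.4927 + 0.16×0.1387 + 0.42×0.4012 = 0.3668

0.367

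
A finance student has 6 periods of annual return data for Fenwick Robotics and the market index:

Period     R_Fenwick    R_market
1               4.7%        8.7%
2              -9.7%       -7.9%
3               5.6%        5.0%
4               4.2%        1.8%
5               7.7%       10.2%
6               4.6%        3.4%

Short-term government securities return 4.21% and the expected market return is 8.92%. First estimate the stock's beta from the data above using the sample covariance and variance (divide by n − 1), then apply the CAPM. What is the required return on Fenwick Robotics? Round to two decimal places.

8.46%

Mean R_i = (4.7 − 9.7 + 5.6 + 4.2 + 7.7 + 4.6) / 6 = 2.8500%
Mean R_m = (8.7 − 7.9 + 5.0 + 1.8 + 10.2 + 3.4) / 6 = 3.5333%
Σ(R_i − R̄_i)(R_m − R̄_m) = 186.8400  ⇒  Cov = 186.8400 / 5 = 37.3680
Σ(R_m − R̄_m)² = 207.0333  ⇒  Var(R_m) = 207.0333 / 5 = 41.4067
β = Cov / Var(R_m) = 37.3680 / 41.4067 = 0.9025
MRP = 8.92% − 4.21% = 4.71%
E(R) = R_f + β × MRP = 4.21% + 0.9025 × 4.71% = 8.46%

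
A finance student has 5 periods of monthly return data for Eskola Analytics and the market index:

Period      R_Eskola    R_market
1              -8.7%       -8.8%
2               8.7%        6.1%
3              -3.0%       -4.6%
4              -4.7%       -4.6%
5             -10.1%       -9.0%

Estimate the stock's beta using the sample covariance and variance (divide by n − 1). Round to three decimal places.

Mean R_i = (-8.7 + 8.7 − 3.0 − 4.7 − 10.1) / 5 = -3.5600%
Mean R_m = (-8.8 + 6.1 − 4.6 − 4.6 − 9.0) / 5 = -4.1800%
Σ(R_i − R̄_i)(R_m − R̄_m) = 181.5460  ⇒  Cov = 181.5460 / 4 = 45.3865
Σ(R_m − R̄_m)² = 150.6080  ⇒  Var(R_m) = 150.6080 / 4 = 37.6520
β = Cov / Var(R_m) = 45.3865 / 37.6520 = 1.2054

1.205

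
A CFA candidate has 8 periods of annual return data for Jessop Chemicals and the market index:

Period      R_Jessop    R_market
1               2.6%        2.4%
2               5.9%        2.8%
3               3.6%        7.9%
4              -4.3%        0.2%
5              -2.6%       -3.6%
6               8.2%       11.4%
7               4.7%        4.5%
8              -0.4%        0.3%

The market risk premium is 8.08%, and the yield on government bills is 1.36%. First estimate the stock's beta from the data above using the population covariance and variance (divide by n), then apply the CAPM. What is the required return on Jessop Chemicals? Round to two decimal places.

7.44%

Mean R_i = (2.6 + 5.9 + 3.6 − 4.3 − 2.6 + 8.2 + 4.7 − 0.4) / 8 = 2.2125%
Mean R_m = (2.4 + 2.8 + 7.9 + 0.2 − 3.6 + 11.4 + 4.5 + 0.3) / 8 = 3.2375%
Σ(R_i − R̄_i)(R_m − R̄_m) = 116.9063  ⇒  Cov = 116.9063 / 8 = 14.6133
Σ(R_m − R̄_m)² = 155.4588  ⇒  Var(R_m) = 155.4588 / 8 = 19.4324
β = Cov / Var(R_m) = 14.6133 / 19.4324 = 0.7520
E(R) = R_f + β × MRP = 1.36% + 0.7520 × 8.08% = 7.44%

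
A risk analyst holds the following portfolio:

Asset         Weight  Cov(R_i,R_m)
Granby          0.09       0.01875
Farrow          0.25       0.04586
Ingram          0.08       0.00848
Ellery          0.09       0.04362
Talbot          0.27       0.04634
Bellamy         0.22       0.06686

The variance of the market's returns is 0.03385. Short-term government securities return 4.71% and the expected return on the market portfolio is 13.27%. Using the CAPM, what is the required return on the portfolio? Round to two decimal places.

β_Granby = 0.01875 / 0.03385 = 0.5539
β_Farrow = 0.04586 / 0.03385 = 1.3548
β_Ingram = 0.00848 / 0.03385 = 0.2505
β_Ellery = 0.04362 / 0.03385 = 1.2886
β_Talbot = 0.04634 / 0.03385 = 1.3690
β_Bellamy = 0.06686 / 0.03385 = 1.9752
β_P = Σ w_i β_i = 0.09×0.5539 + 0.25×1.3548 + 0.08×0.2505 + 0.09×1.2886 + 0.27×1.3690 + 0.22×1.9752 = 1.3287
MRP = 13.27% − 4.71% = 8.56%
E(R_P) = R_f + β_P × MRP = 4.71% + 1.3287 × 8.56% = 16.08%

16.08%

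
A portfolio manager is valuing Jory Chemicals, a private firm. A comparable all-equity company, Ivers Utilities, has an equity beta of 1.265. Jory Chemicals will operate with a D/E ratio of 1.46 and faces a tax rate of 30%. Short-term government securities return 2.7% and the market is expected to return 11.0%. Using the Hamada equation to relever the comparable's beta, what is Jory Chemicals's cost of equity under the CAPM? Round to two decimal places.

23.93%

β_L = β_U × [1 + (1 − t)(D/E)] = 1.265 × [1 + (1 − 0.30) × 1.46]
    = 1.265 × [1 + 0.70 × 1.46] = 1.265 × 2.0220 = 2.5578
MRP = 11.0% − 2.7% = 8.30%
E(R) = R_f + β_L × MRP = 2.7% + 2.5578 × 8.3% = 23.93%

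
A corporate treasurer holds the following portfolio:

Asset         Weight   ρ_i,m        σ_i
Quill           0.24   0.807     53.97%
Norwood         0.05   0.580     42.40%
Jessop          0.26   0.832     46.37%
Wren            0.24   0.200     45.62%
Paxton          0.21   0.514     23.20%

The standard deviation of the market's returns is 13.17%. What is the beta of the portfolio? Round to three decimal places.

2.005

β_Quill = 0.807 × 53.97% / 13.17% = 3.3070
β_Norwood = 0.580 × 42.40% / 13.17% = 1.8673
β_Jessop = 0.832 × 46.37% / 13.17% = 2.9294
β_Wren = 0.200 × 45.62% / 13.17% = 0.6928
β_Paxton = 0.514 × 23.20% / 13.17% = 0.9055
β_P = Σ w_i β_i = 0.24×3.3070 + 0.05×1.8673 + 0.26×2.9294 + 0.24×0.6928 + 0.21×0.9055 = 2.0051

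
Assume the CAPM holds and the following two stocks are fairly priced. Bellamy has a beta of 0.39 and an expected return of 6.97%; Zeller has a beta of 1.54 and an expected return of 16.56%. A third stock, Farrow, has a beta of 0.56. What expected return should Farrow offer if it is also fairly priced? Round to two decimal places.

MRP (SML slope) = (16.56% − 6.97%) / (1.54 − 0.39) = 9.59% / 1.15 = 8.3391%
R_f (intercept) = 6.97% − 0.39 × 8.3391% = 3.7178%
E(R_Farrow) = R_f + β × MRP = 3.7178% + 0.56 × 8.3391% = 8.39%

8.39%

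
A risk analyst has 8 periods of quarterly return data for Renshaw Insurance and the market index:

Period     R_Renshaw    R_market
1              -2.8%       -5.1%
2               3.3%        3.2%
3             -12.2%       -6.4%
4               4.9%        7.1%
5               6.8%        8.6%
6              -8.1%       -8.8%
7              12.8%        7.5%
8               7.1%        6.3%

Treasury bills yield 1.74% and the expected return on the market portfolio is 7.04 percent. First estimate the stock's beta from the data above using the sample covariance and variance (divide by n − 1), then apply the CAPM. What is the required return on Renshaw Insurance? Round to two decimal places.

Mean R_i = (-2.8 + 3.3 − 12.2 + 4.9 + 6.8 − 8.1 + 12.8 + 7.1) / 8 = 1.4750%
Mean R_m = (-5.1 + 3.2 − 6.4 + 7.1 + 8.6 − 8.8 + 7.5 + 6.3) / 8 = 1.5500%
Σ(R_i − R̄_i)(R_m − R̄_m) = 389.9100  ⇒  Cov = 389.9100 / 7 = 55.7014
Σ(R_m − R̄_m)² = 355.7400  ⇒  Var(R_m) = 355.7400 / 7 = 50.8200
β = Cov / Var(R_m) = 55.7014 / 50.8200 = 1.0961
MRP = 7.04% − 1.74% = 5.30%
E(R) = R_f + β × MRP = 1.74% + 1.0961 × 5.30% = 7.55%

7.55%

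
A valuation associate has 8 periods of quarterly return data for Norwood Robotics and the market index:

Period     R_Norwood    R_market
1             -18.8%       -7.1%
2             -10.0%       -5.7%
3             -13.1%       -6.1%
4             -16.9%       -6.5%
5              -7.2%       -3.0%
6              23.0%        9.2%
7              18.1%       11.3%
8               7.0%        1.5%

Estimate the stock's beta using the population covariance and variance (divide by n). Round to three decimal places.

2.138

Mean R_i = (-18.8 − 10.0 − 13.1 − 16.9 − 7.2 + 23.0 + 18.1 + 7.0) / 8 = -2.2375%
Mean R_m = (-7.1 − 5.7 − 6.1 − 6.5 − 3.0 + 9.2 + 11.3 + 1.5) / 8 = -0.8000%
Σ(R_i − R̄_i)(R_m − R̄_m) = 814.1500  ⇒  Cov = 814.1500 / 8 = 101.7688
Σ(R_m − R̄_m)² = 380.8200  ⇒  Var(R_m) = 380.8200 / 8 = 47.6025
β = Cov / Var(R_m) = 101.7688 / 47.6025 = 2.1379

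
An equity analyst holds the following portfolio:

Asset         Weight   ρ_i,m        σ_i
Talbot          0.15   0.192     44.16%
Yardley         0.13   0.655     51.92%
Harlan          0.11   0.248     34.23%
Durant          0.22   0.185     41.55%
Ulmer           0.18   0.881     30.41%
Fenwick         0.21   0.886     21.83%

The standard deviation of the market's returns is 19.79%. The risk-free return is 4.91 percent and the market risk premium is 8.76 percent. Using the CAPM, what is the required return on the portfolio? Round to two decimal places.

β_Talbot = 0.192 × 44.16% / 19.79% = 0.4284
β_Yardley = 0.655 × 51.92% / 19.79% = 1.7184
β_Harlan = 0.248 × 34.23% / 19.79% = 0.4290
β_Durant = 0.185 × 41.55% / 19.79% = 0.3884
β_Ulmer = 0.881 × 30.41% / 19.79% = 1.3538
β_Fenwick = 0.886 × 21.83% / 19.79% = 0.9773
β_P = Σ w_i β_i = 0.15×0.4284 + 0.13×1.7184 + 0.11×0.4290 + 0.22×0.3884 + 0.18×1.3538 + 0.21×0.9773 = 0.8692
E(R_P) = R_f + β_P × MRP = 4.91% + 0.8692 × 8.76% = 12.52%

12.52%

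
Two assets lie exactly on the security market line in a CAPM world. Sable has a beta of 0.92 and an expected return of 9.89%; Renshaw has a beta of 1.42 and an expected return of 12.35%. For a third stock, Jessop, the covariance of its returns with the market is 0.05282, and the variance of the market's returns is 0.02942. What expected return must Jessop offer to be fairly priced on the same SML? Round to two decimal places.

MRP = (12.35% − 9.89%) / (1.42 − 0.92) = 4.9200%
R_f = 9.89% − 0.92 × 4.9200% = 5.3636%
β_Jessop = Cov / Var(R_m) = 0.05282 / 0.02942 = 1.7954
E(R_Jessop) = R_f + β × MRP = 5.3636% + 1.7954 × 4.9200% = 14.20%

14.20%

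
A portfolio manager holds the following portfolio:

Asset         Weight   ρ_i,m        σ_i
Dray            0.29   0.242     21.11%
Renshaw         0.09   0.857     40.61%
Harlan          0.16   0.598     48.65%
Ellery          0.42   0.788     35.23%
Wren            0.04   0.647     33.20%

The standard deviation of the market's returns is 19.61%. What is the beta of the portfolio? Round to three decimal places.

1.111

β_Dray = 0.242 × 21.11% / 19.61% = 0.2605
β_Renshaw = 0.857 × 40.61% / 19.61% = 1.7747
β_Harlan = 0.598 × 48.65% / 19.61% = 1.4836
β_Ellery = 0.788 × 35.23% / 19.61% = 1.4157
β_Wren = 0.647 × 33.20% / 19.61% = 1.0954
β_P = Σ w_i β_i = 0.29×0.2605 + 0.09×1.7747 + 0.16×1.4836 + 0.42×1.4157 + 0.04×1.0954 = 1.1111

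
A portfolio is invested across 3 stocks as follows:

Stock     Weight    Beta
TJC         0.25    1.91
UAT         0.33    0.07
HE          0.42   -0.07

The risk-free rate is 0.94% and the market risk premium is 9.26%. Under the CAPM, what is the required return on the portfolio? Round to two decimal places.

5.30%

β_P = Σ w_i β_i = 0.25×1.91 + 0.33×0.07 + 0.42×-0.07 = 0.4712
E(R_P) = R_f + β_P × MRP = 0.94% + 0.4712 × 9.26% = 5.30%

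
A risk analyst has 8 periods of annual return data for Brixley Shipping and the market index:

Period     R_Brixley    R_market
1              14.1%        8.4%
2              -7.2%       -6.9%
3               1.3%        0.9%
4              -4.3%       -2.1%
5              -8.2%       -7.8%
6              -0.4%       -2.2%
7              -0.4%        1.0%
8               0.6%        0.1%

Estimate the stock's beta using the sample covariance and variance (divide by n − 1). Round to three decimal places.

Mean R_i = (14.1 − 7.2 + 1.3 − 4.3 − 8.2 − 0.4 − 0.4 + 0.6) / 8 = -0.5625%
Mean R_m = (8.4 − 6.9 + 0.9 − 2.1 − 7.8 − 2.2 + 1.0 + 0.1) / 8 = -1.0750%
Σ(R_i − R̄_i)(R_m − R̄_m) = 237.9825  ⇒  Cov = 237.9825 / 7 = 33.9975
Σ(R_m − R̄_m)² = 180.8350  ⇒  Var(R_m) = 180.8350 / 7 = 25.8336
β = Cov / Var(R_m) = 33.9975 / 25.8336 = 1.3160

1.316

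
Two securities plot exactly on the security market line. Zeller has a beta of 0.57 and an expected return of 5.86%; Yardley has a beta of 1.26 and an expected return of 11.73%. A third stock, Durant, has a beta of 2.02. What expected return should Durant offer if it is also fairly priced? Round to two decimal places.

18.20%

MRP (SML slope) = (11.73% − 5.86%) / (1.26 − 0.57) = 5.87% / 0.69 = 8.5072%
R_f (intercept) = 5.86% − 0.57 × 8.5072% = 1.0109%
E(R_Durant) = R_f + β × MRP = 1.0109% + 2.02 × 8.5072% = 18.20%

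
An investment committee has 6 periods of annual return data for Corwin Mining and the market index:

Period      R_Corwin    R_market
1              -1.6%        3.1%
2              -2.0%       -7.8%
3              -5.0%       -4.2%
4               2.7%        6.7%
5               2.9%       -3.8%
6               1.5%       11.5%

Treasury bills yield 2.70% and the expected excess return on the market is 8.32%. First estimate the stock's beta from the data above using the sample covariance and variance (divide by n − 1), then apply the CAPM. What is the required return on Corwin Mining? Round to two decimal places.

Mean R_i = (-1.6 − 2.0 − 5.0 + 2.7 + 2.9 + 1.5) / 6 = -0.2500%
Mean R_m = (3.1 − 7.8 − 4.2 + 6.7 − 3.8 + 11.5) / 6 = 0.9167%
Σ(R_i − R̄_i)(R_m − R̄_m) = 57.3350  ⇒  Cov = 57.3350 / 5 = 11.4670
Σ(R_m − R̄_m)² = 274.6283  ⇒  Var(R_m) = 274.6283 / 5 = 54.9257
β = Cov / Var(R_m) = 11.4670 / 54.9257 = 0.2088
E(R) = R_f + β × MRP = 2.70% + 0.2088 × 8.32% = 4.44%

4.44%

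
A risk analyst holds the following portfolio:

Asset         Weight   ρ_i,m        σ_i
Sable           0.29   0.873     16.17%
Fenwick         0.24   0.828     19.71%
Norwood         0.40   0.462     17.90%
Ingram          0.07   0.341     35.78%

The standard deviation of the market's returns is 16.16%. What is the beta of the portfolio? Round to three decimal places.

β_Sable = 0.873 × 16.17% / 16.16% = 0.8735
β_Fenwick = 0.828 × 19.71% / 16.16% = 1.0099
β_Norwood = 0.462 × 17.90% / 16.16% = 0.5117
β_Ingram = 0.341 × 35.78% / 16.16% = 0.7550
β_P = Σ w_i β_i = 0.29×0.8735 + 0.24×1.0099 + 0.40×0.5117 + 0.07×0.7550 = 0.7532

0.753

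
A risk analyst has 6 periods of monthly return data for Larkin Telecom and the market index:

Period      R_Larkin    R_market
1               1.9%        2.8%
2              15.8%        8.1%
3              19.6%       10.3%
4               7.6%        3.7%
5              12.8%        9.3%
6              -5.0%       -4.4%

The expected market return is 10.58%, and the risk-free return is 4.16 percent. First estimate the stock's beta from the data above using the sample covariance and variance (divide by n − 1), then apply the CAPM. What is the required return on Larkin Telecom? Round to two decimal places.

Mean R_i = (1.9 + 15.8 + 19.6 + 7.6 + 12.8 − 5.0) / 6 = 8.7833%
Mean R_m = (2.8 + 8.1 + 10.3 + 3.7 + 9.3 − 4.4) / 6 = 4.9667%
Σ(R_i − R̄_i)(R_m − R̄_m) = 242.5967  ⇒  Cov = 242.5967 / 5 = 48.5193
Σ(R_m − R̄_m)² = 151.0733  ⇒  Var(R_m) = 151.0733 / 5 = 30.2147
β = Cov / Var(R_m) = 48.5193 / 30.2147 = 1.6058
MRP = 10.58% − 4.16% = 6.42%
E(R) = R_f + β × MRP = 4.16% + 1.6058 × 6.42% = 14.47%

14.47%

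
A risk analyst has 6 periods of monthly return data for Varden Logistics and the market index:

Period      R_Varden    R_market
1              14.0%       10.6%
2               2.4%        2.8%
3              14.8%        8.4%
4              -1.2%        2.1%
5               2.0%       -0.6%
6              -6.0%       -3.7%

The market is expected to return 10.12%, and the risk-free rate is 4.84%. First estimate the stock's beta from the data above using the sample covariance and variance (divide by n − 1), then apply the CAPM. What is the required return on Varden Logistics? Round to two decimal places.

Mean R_i = (14.0 + 2.4 + 14.8 − 1.2 + 2.0 − 6.0) / 6 = 4.3333%
Mean R_m = (10.6 + 2.8 + 8.4 + 2.1 − 0.6 − 3.7) / 6 = 3.2667%
Σ(R_i − R̄_i)(R_m − R̄_m) = 212.9867  ⇒  Cov = 212.9867 / 5 = 42.5973
Σ(R_m − R̄_m)² = 145.1933  ⇒  Var(R_m) = 145.1933 / 5 = 29.0387
β = Cov / Var(R_m) = 42.5973 / 29.0387 = 1.4669
MRP = 10.12% − 4.84% = 5.28%
E(R) = R_f + β × MRP = 4.84% + 1.4669 × 5.28% = 12.59%

12.59%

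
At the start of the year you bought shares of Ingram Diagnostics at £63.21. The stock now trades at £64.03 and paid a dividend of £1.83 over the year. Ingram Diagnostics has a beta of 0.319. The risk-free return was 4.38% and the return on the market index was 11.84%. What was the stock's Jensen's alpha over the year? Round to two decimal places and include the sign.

Realised HPR = (P1 + D1 − P0) / P0 = (64.03 + 1.83 − 63.21) / 63.21 = 2.65 / 63.21 = 4.1924%
MRP = 11.84% − 4.38% = 7.46%
CAPM required = R_f + β·MRP = 4.38% + 0.319 × 7.46% = 6.75974%
α = realised − required = 4.1924% − 6.75974% = -2.57%

-2.57%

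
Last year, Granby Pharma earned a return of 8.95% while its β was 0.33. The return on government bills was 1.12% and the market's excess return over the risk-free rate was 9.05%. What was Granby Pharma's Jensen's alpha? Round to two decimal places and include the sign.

CAPM benchmark = R_f + β(R_m − R_f) = 1.12% + 0.33 × 9.05% = 4.1065%
α = actual − benchmark = 8.95% − 4.1065% = +4.84%

+4.84%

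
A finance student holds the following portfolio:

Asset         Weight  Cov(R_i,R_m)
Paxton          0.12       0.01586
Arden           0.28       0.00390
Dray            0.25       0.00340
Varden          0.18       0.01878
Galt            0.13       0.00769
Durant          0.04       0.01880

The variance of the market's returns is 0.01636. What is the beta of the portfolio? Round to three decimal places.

0.549

β_Paxton = 0.01586 / 0.01636 = 0.9694
β_Arden = 0.00390 / 0.01636 = 0.2384
β_Dray = 0.00340 / 0.01636 = 0.2078
β_Varden = 0.01878 / 0.01636 = 1.1479
β_Galt = 0.00769 / 0.01636 = 0.4700
β_Durant = 0.01880 / 0.01636 = 1.1491
β_P = Σ w_i β_i = 0.12×0.9694 + 0.28×0.2384 + 0.25×0.2078 + 0.18×1.1479 + 0.13×0.4700 + 0.04×1.1491 = 0.5487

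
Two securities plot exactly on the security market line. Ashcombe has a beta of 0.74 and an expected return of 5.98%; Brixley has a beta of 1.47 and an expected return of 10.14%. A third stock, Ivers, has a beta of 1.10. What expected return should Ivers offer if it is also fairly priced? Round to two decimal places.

MRP (SML slope) = (10.14% − 5.98%) / (1.47 − 0.74) = 4.16% / 0.73 = 5.6986%
R_f (intercept) = 5.98% − 0.74 × 5.6986% = 1.7630%
E(R_Ivers) = R_f + β × MRP = 1.7630% + 1.10 × 5.6986% = 8.03%

8.03%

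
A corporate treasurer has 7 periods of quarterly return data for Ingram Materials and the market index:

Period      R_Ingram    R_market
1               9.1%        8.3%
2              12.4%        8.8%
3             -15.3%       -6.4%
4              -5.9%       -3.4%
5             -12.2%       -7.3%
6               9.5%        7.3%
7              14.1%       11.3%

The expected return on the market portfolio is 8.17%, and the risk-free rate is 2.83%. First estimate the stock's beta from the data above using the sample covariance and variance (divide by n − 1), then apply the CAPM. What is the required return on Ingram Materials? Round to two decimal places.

11.03%

Mean R_i = (9.1 + 12.4 − 15.3 − 5.9 − 12.2 + 9.5 + 14.1) / 7 = 1.6714%
Mean R_m = (8.3 + 8.8 − 6.4 − 3.4 − 7.3 + 7.3 + 11.3) / 7 = 2.6571%
Σ(R_i − R̄_i)(R_m − R̄_m) = 589.2814  ⇒  Cov = 589.2814 / 6 = 98.2136
Σ(R_m − R̄_m)² = 383.6971  ⇒  Var(R_m) = 383.6971 / 6 = 63.9495
β = Cov / Var(R_m) = 98.2136 / 63.9495 = 1.5358
MRP = 8.17% − 2.83% = 5.34%
E(R) = R_f + β × MRP = 2.83% + 1.5358 × 5.34% = 11.03%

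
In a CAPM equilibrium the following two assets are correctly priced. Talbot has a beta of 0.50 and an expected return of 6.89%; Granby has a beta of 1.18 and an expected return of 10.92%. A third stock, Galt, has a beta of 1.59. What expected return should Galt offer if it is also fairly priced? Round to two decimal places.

13.35%

MRP (SML slope) = (10.92% − 6.89%) / (1.18 − 0.50) = 4.03% / 0.68 = 5.9265%
R_f (intercept) = 6.89% − 0.50 × 5.9265% = 3.9268%
E(R_Galt) = R_f + β × MRP = 3.9268% + 1.59 × 5.9265% = 13.35%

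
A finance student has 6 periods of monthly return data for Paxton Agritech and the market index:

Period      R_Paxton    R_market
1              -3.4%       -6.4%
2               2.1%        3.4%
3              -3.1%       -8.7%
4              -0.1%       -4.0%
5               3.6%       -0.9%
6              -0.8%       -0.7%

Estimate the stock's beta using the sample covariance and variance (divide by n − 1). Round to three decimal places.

0.509

Mean R_i = (-3.4 + 2.1 − 3.1 − 0.1 + 3.6 − 0.8) / 6 = -0.2833%
Mean R_m = (-6.4 + 3.4 − 8.7 − 4.0 − 0.9 − 0.7) / 6 = -2.8833%
Σ(R_i − R̄_i)(R_m − R̄_m) = 48.6883  ⇒  Cov = 48.6883 / 5 = 9.7377
Σ(R_m − R̄_m)² = 95.6283  ⇒  Var(R_m) = 95.6283 / 5 = 19.1257
β = Cov / Var(R_m) = 9.7377 / 19.1257 = 0.5091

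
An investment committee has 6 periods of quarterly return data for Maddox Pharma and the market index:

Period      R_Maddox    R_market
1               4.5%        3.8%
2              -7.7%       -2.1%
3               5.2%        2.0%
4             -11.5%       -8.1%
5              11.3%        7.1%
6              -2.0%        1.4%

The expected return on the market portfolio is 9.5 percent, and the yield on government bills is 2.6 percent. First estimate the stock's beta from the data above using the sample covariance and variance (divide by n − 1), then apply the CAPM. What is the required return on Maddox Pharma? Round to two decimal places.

Mean R_i = (4.5 − 7.7 + 5.2 − 11.5 + 11.3 − 2.0) / 6 = -0.0333%
Mean R_m = (3.8 − 2.1 + 2.0 − 8.1 + 7.1 + 1.4) / 6 = 0.6833%
Σ(R_i − R̄_i)(R_m − R̄_m) = 214.3867  ⇒  Cov = 214.3867 / 5 = 42.8773
Σ(R_m − R̄_m)² = 138.0283  ⇒  Var(R_m) = 138.0283 / 5 = 27.6057
β = Cov / Var(R_m) = 42.8773 / 27.6057 = 1.5532
MRP = 9.5% − 2.6% = 6.90%
E(R) = R_f + β × MRP = 2.6% + 1.5532 × 6.9% = 13.32%

13.32%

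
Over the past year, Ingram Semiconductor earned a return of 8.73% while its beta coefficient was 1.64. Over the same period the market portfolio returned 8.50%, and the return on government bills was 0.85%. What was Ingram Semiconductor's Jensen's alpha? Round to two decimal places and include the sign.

-4.67%

Market excess return = 8.50% − 0.85% = 7.65%
CAPM benchmark = R_f + β(R_m − R_f) = 0.85% + 1.64 × 7.65% = 13.3960%
α = actual − benchmark = 8.73% − 13.3960% = -4.67%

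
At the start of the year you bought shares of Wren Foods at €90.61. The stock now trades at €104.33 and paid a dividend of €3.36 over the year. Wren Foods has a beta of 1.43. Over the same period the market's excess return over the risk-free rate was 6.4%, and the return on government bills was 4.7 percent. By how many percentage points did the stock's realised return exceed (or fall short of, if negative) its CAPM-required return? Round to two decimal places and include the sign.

Realised HPR = (P1 + D1 − P0) / P0 = (104.33 + 3.36 − 90.61) / 90.61 = 17.08 / 90.61 = 18.8500%
CAPM required = R_f + β·MRP = 4.7% + 1.43 × 6.4% = 13.8520%
α = realised − required = 18.8500% − 13.8520% = +5.00%

+5.00%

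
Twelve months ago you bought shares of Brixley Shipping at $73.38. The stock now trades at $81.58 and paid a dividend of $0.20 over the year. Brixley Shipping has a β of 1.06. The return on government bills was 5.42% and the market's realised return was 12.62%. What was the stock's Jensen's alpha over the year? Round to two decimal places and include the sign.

Realised HPR = (P1 + D1 − P0) / P0 = (81.58 + 0.20 − 73.38) / 73.38 = 8.40 / 73.38 = 11.4473%
MRP = 12.62% − 5.42% = 7.20%
CAPM required = R_f + β·MRP = 5.42% + 1.06 × 7.20% = 13.0520%
α = realised − required = 11.4473% − 13.0520% = -1.60%

-1.60%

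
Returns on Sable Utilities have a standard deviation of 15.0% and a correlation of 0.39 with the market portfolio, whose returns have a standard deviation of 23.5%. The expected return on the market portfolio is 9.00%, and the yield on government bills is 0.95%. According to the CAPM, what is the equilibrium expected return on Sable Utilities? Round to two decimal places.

β = ρ × σ_i / σ_m = 0.39 × 15.0% / 23.5% = 0.2489
MRP = 9.00% − 0.95% = 8.05%
E(R) = 0.95% + 0.2489 × 8.05% = 2.95%

2.95%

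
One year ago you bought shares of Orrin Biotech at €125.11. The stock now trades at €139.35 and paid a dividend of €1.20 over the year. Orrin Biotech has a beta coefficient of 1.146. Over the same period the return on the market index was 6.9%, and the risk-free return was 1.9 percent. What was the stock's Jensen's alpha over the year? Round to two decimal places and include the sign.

Realised HPR = (P1 + D1 − P0) / P0 = (139.35 + 1.20 − 125.11) / 125.11 = 15.44 / 125.11 = 12.3411%
MRP = 6.9% − 1.9% = 5.00%
CAPM required = R_f + β·MRP = 1.9% + 1.146 × 5.0% = 7.6300%
α = realised − required = 12.3411% − 7.6300% = +4.71%

+4.71%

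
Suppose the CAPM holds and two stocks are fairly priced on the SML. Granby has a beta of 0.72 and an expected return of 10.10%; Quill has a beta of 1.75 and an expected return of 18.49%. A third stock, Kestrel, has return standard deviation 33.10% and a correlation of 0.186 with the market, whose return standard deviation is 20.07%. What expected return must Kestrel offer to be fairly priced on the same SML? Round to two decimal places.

6.73%

MRP = (18.49% − 10.10%) / (1.75 − 0.72) = 8.1456%
R_f = 10.10% − 0.72 × 8.1456% = 4.2352%
β_Kestrel = ρ·σ_i/σ_m = 0.186 × 33.10 / 20.07 = 0.3068
E(R_Kestrel) = R_f + β × MRP = 4.2352% + 0.3068 × 8.1456% = 6.73%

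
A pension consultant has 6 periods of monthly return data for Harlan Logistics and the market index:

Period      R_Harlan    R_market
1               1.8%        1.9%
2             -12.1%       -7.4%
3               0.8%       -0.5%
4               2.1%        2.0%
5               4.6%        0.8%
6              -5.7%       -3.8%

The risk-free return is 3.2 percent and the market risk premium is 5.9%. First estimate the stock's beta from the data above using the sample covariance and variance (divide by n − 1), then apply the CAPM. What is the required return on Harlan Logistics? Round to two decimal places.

12.72%

Mean R_i = (1.8 − 12.1 + 0.8 + 2.1 + 4.6 − 5.7) / 6 = -1.4167%
Mean R_m = (1.9 − 7.4 − 0.5 + 2.0 + 0.8 − 3.8) / 6 = -1.1667%
Σ(R_i − R̄_i)(R_m − R̄_m) = 112.1833  ⇒  Cov = 112.1833 / 5 = 22.4367
Σ(R_m − R̄_m)² = 69.5333  ⇒  Var(R_m) = 69.5333 / 5 = 13.9067
β = Cov / Var(R_m) = 22.4367 / 13.9067 = 1.6134
E(R) = R_f + β × MRP = 3.2% + 1.6134 × 5.9% = 12.72%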